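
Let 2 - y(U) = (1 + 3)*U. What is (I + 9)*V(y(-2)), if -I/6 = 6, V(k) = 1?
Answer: -27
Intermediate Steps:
y(U) = 2 - 4*U (y(U) = 2 - (1 + 3)*U = 2 - 4*U)
I = -36 (I = -6*6 = -36)
(I + 9)*V(y(-2)) = (-36 + 9)*1 = -27*1 = -27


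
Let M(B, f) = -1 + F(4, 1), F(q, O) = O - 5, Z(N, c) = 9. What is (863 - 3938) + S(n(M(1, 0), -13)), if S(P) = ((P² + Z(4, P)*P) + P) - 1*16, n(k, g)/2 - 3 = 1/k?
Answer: -75091/25 ≈ -3003.6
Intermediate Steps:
F(q, O) = -5 + O
M(B, f) = -5 (M(B, f) = -1 + (-5 + 1) = -1 - 4 = -5)
n(k, g) = 6 + 2/k
S(P) = -16 + P² + 10*P (S(P) = ((P² + 9*P) + P) - 1*16 = (P² + 10*P) - 16 = -16 + P² + 10*P)
(863 - 3938) + S(n(M(1, 0), -13)) = (863 - 3938) + (-16 + (6 + 2/(-5))² + 10*(6 + 2/(-5))) = -3075 + (-16 + (6 + 2*(-⅕))² + 10*(6 + 2*(-⅕))) = -3075 + (-16 + (6 - ⅖)² + 10*(6 - ⅖)) = -3075 + (-16 + (28/5)² + 10*(28/5)) = -3075 + (-16 + 784/25 + 56) = -3075 + 1784/25 = -75091/25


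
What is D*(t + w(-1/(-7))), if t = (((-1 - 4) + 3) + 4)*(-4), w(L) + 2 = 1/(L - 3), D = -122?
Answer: 12627/10 ≈ 1262.7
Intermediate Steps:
w(L) = -2 + 1/(-3 + L) (w(L) = -2 + 1/(L - 3) = -2 + 1/(-3 + L))
t = -8 (t = ((-5 + 3) + 4)*(-4) = (-2 + 4)*(-4) = 2*(-4) = -8)
D*(t + w(-1/(-7))) = -122*(-8 + (7 - (-2)/(-7))/(-3 - 1/(-7))) = -122*(-8 + (7 - (-2)*(-1)/7)/(-3 - 1*(-⅐))) = -122*(-8 + (7 - 2*⅐)/(-3 + ⅐)) = -122*(-8 + (7 - 2/7)/(-20/7)) = -122*(-8 - 7/20*47/7) = -122*(-8 - 47/20) = -122*(-207/20) = 12627/10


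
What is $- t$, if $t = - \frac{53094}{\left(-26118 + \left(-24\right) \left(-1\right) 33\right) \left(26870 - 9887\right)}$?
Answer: $- \frac{8849}{71685243} \approx -0.00012344$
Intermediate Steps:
$t = \frac{8849}{71685243}$ ($t = - \frac{53094}{\left(-26118 + 24 \cdot 33\right) 16983} = - \frac{53094}{\left(-26118 + 792\right) 16983} = - \frac{53094}{\left(-25326\right) 16983} = - \frac{53094}{-430111458} = \left(-53094\right) \left(- \frac{1}{430111458}\right) = \frac{8849}{71685243} \approx 0.00012344$)
$- t = \left(-1\right) \frac{8849}{71685243} = - \frac{8849}{71685243}$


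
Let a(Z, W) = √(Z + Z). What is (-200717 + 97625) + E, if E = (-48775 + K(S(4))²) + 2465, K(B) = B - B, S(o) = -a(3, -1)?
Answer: -149402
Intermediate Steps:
a(Z, W) = √2*√Z (a(Z, W) = √(2*Z) = √2*√Z)
S(o) = -√6 (S(o) = -√2*√3 = -√6)
K(B) = 0
E = -46310 (E = (-48775 + 0²) + 2465 = (-48775 + 0) + 2465 = -48775 + 2465 = -46310)
(-200717 + 97625) + E = (-200717 + 97625) - 46310 = -103092 - 46310 = -149402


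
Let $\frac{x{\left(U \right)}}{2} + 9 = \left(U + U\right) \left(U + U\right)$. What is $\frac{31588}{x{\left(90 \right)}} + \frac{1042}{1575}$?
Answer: $\frac{6514108}{5668425} \approx 1.1492$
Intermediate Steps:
$x{\left(U \right)} = -18 + 8 U^{2}$ ($x{\left(U \right)} = -18 + 2 \left(U + U\right) \left(U + U\right) = -18 + 2 \cdot 2 U 2 U = -18 + 2 \cdot 4 U^{2} = -18 + 8 U^{2}$)
$\frac{31588}{x{\left(90 \right)}} + \frac{1042}{1575} = \frac{31588}{-18 + 8 \cdot 90^{2}} + \frac{1042}{1575} = \frac{31588}{-18 + 8 \cdot 8100} + 1042 \cdot \frac{1}{1575} = \frac{31588}{-18 + 64800} + \frac{1042}{1575} = \frac{31588}{64782} + \frac{1042}{1575} = 31588 \cdot \frac{1}{64782} + \frac{1042}{1575} = \frac{15794}{32391} + \frac{1042}{1575} = \frac{6514108}{5668425}$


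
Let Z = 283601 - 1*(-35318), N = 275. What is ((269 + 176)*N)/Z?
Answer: 122375/318919 ≈ 0.38372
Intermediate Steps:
Z = 318919 (Z = 283601 + 35318 = 318919)
((269 + 176)*N)/Z = ((269 + 176)*275)/318919 = (445*275)*(1/318919) = 122375*(1/318919) = 122375/318919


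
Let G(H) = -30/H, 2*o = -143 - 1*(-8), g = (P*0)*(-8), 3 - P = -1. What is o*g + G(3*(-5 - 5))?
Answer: 1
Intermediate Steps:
P = 4 (P = 3 - 1*(-1) = 3 + 1 = 4)
g = 0 (g = (4*0)*(-8) = 0*(-8) = 0)
o = -135/2 (o = (-143 - 1*(-8))/2 = (-143 + 8)/2 = (½)*(-135) = -135/2 ≈ -67.500)
o*g + G(3*(-5 - 5)) = -135/2*0 - 30*1/(3*(-5 - 5)) = 0 - 30/(3*(-10)) = 0 - 30/(-30) = 0 - 30*(-1/30) = 0 + 1 = 1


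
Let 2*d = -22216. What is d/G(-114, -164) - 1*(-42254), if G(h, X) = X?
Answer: 1735191/41 ≈ 42322.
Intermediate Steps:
d = -11108 (d = (½)*(-22216) = -11108)
d/G(-114, -164) - 1*(-42254) = -11108/(-164) - 1*(-42254) = -11108*(-1/164) + 42254 = 2777/41 + 42254 = 1735191/41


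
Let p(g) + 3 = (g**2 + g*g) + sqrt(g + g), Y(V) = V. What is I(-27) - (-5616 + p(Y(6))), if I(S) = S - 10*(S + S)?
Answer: 6060 - 2*sqrt(3) ≈ 6056.5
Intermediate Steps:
p(g) = -3 + 2*g**2 + sqrt(2)*sqrt(g) (p(g) = -3 + ((g**2 + g*g) + sqrt(g + g)) = -3 + ((g**2 + g**2) + sqrt(2*g)) = -3 + (2*g**2 + sqrt(2)*sqrt(g)) = -3 + 2*g**2 + sqrt(2)*sqrt(g))
I(S) = -19*S (I(S) = S - 20*S = -19*S)
I(-27) - (-5616 + p(Y(6))) = -19*(-27) - (-5616 + (-3 + 2*6**2 + sqrt(2)*sqrt(6))) = 513 - (-5616 + (-3 + 2*36 + 2*sqrt(3))) = 513 - (-5616 + (-3 + 72 + 2*sqrt(3))) = 513 - (-5616 + (69 + 2*sqrt(3))) = 513 - (-5547 + 2*sqrt(3)) = 513 + (5547 - 2*sqrt(3)) = 6060 - 2*sqrt(3)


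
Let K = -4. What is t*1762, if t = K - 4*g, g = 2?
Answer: -21144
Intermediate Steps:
t = -12 (t = -4 - 4*2 = -4 - 8 = -12)
t*1762 = -12*1762 = -21144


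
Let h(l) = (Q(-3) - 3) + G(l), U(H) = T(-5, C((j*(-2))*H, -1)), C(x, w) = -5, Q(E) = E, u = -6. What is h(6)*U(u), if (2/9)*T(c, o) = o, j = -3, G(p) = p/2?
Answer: 135/2 ≈ 67.500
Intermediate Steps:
G(p) = p/2 (G(p) = p*(½) = p/2)
T(c, o) = 9*o/2
U(H) = -45/2 (U(H) = (9/2)*(-5) = -45/2)
h(l) = -6 + l/2 (h(l) = (-3 - 3) + l/2 = -6 + l/2)
h(6)*U(u) = (-6 + (½)*6)*(-45/2) = (-6 + 3)*(-45/2) = -3*(-45/2) = 135/2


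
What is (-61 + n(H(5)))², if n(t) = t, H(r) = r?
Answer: 3136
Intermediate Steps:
(-61 + n(H(5)))² = (-61 + 5)² = (-56)² = 3136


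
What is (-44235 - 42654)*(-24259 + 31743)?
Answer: -650277276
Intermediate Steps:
(-44235 - 42654)*(-24259 + 31743) = -86889*7484 = -650277276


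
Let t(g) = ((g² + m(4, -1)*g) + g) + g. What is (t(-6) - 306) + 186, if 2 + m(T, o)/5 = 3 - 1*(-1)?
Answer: -156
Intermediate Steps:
m(T, o) = 10 (m(T, o) = -10 + 5*(3 - 1*(-1)) = -10 + 5*(3 + 1) = -10 + 5*4 = -10 + 20 = 10)
t(g) = g² + 12*g (t(g) = ((g² + 10*g) + g) + g = (g² + 11*g) + g = g² + 12*g)
(t(-6) - 306) + 186 = (-6*(12 - 6) - 306) + 186 = (-6*6 - 306) + 186 = (-36 - 306) + 186 = -342 + 186 = -156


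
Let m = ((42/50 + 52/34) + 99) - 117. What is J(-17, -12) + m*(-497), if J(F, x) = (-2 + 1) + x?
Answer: 3296046/425 ≈ 7755.4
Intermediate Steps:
J(F, x) = -1 + x
m = -6643/425 (m = ((42*(1/50) + 52*(1/34)) + 99) - 117 = ((21/25 + 26/17) + 99) - 117 = (1007/425 + 99) - 117 = 43082/425 - 117 = -6643/425 ≈ -15.631)
J(-17, -12) + m*(-497) = (-1 - 12) - 6643/425*(-497) = -13 + 3301571/425 = 3296046/425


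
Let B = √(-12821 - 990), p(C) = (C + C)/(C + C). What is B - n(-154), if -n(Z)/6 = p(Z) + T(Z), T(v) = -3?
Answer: -12 + I*√13811 ≈ -12.0 + 117.52*I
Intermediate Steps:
p(C) = 1 (p(C) = (2*C)/((2*C)) = (2*C)*(1/(2*C)) = 1)
n(Z) = 12 (n(Z) = -6*(1 - 3) = -6*(-2) = 12)
B = I*√13811 (B = √(-13811) = I*√13811 ≈ 117.52*I)
B - n(-154) = I*√13811 - 1*12 = I*√13811 - 12 = -12 + I*√13811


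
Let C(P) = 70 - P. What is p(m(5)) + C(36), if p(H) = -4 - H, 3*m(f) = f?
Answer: 85/3 ≈ 28.333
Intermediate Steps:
m(f) = f/3
p(m(5)) + C(36) = (-4 - 5/3) + (70 - 1*36) = (-4 - 1*5/3) + (70 - 36) = (-4 - 5/3) + 34 = -17/3 + 34 = 85/3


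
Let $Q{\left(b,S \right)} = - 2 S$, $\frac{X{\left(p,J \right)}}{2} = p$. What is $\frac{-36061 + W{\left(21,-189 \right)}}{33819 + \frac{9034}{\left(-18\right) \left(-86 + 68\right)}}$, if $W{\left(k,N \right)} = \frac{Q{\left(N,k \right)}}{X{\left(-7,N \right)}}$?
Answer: $- \frac{5841396}{5483195} \approx -1.0653$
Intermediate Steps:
$X{\left(p,J \right)} = 2 p$
$W{\left(k,N \right)} = \frac{k}{7}$ ($W{\left(k,N \right)} = \frac{\left(-2\right) k}{2 \left(-7\right)} = \frac{\left(-2\right) k}{-14} = - 2 k \left(- \frac{1}{14}\right) = \frac{k}{7}$)
$\frac{-36061 + W{\left(21,-189 \right)}}{33819 + \frac{9034}{\left(-18\right) \left(-86 + 68\right)}} = \frac{-36061 + \frac{1}{7} \cdot 21}{33819 + \frac{9034}{\left(-18\right) \left(-86 + 68\right)}} = \frac{-36061 + 3}{33819 + \frac{9034}{\left(-18\right) \left(-18\right)}} = - \frac{36058}{33819 + \frac{9034}{324}} = - \frac{36058}{33819 + 9034 \cdot \frac{1}{324}} = - \frac{36058}{33819 + \frac{4517}{162}} = - \frac{36058}{\frac{5483195}{162}} = \left(-36058\right) \frac{162}{5483195} = - \frac{5841396}{5483195}$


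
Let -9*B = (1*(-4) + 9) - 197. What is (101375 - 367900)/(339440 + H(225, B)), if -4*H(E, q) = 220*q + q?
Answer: -799575/1014784 ≈ -0.78793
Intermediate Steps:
B = 64/3 (B = -((1*(-4) + 9) - 197)/9 = -((-4 + 9) - 197)/9 = -(5 - 197)/9 = -⅑*(-192) = 64/3 ≈ 21.333)
H(E, q) = -221*q/4 (H(E, q) = -(220*q + q)/4 = -221*q/4)
(101375 - 367900)/(339440 + H(225, B)) = (101375 - 367900)/(339440 - 221/4*64/3) = -266525/(339440 - 3536/3) = -266525/1014784/3 = -266525*3/1014784 = -799575/1014784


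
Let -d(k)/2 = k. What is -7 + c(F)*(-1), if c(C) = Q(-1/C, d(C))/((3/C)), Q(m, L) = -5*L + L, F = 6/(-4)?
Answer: -13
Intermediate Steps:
d(k) = -2*k
F = -3/2 (F = 6*(-1/4) = -3/2 ≈ -1.5000)
Q(m, L) = -4*L
c(C) = 8*C**2/3 (c(C) = (-(-8)*C)/((3/C)) = (8*C)*(C/3) = 8*C**2/3)
-7 + c(F)*(-1) = -7 + (8*(-3/2)**2/3)*(-1) = -7 + ((8/3)*(9/4))*(-1) = -7 + 6*(-1) = -7 - 6 = -13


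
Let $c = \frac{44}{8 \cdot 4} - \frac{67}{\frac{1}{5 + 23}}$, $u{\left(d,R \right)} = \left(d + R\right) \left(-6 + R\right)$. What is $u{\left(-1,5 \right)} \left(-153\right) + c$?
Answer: $- \frac{10101}{8} \approx -1262.6$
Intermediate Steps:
$u{\left(d,R \right)} = \left(-6 + R\right) \left(R + d\right)$ ($u{\left(d,R \right)} = \left(R + d\right) \left(-6 + R\right) = \left(-6 + R\right) \left(R + d\right)$)
$c = - \frac{14997}{8}$ ($c = \frac{44}{32} - \frac{67}{\frac{1}{28}} = 44 \cdot \frac{1}{32} - 67 \frac{1}{\frac{1}{28}} = \frac{11}{8} - 1876 = - \frac{14997}{8} \approx -1874.6$)
$u{\left(-1,5 \right)} \left(-153\right) + c = \left(5^{2} - 30 - -6 + 5 \left(-1\right)\right) \left(-153\right) - \frac{14997}{8} = \left(25 - 30 + 6 - 5\right) \left(-153\right) - \frac{14997}{8} = \left(-4\right) \left(-153\right) - \frac{14997}{8} = 612 - \frac{14997}{8} = - \frac{10101}{8}$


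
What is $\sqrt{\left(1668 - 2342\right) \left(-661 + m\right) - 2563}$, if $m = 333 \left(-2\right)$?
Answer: $\sqrt{891835} \approx 944.37$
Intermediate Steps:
$m = -666$
$\sqrt{\left(1668 - 2342\right) \left(-661 + m\right) - 2563} = \sqrt{\left(1668 - 2342\right) \left(-661 - 666\right) - 2563} = \sqrt{\left(-674\right) \left(-1327\right) - 2563} = \sqrt{894398 - 2563} = \sqrt{891835}$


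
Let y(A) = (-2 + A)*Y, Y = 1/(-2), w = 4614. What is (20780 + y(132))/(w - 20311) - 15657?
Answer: -245788644/15697 ≈ -15658.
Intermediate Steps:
Y = -½ ≈ -0.50000
y(A) = 1 - A/2 (y(A) = (-2 + A)*(-½) = 1 - A/2)
(20780 + y(132))/(w - 20311) - 15657 = (20780 + (1 - ½*132))/(4614 - 20311) - 15657 = (20780 + (1 - 66))/(-15697) - 15657 = (20780 - 65)*(-1/15697) - 15657 = 20715*(-1/15697) - 15657 = -20715/15697 - 15657 = -245788644/15697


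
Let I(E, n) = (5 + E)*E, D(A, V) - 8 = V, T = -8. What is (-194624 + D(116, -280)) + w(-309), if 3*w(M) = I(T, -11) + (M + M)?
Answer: -195094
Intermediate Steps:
D(A, V) = 8 + V
I(E, n) = E*(5 + E)
w(M) = 8 + 2*M/3 (w(M) = (-8*(5 - 8) + (M + M))/3 = (-8*(-3) + 2*M)/3 = (24 + 2*M)/3 = 8 + 2*M/3)
(-194624 + D(116, -280)) + w(-309) = (-194624 + (8 - 280)) + (8 + (2/3)*(-309)) = (-194624 - 272) + (8 - 206) = -194896 - 198 = -195094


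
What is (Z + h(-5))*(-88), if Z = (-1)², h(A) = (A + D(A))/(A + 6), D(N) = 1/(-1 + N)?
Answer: 1100/3 ≈ 366.67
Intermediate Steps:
h(A) = (A + 1/(-1 + A))/(6 + A) (h(A) = (A + 1/(-1 + A))/(A + 6) = (A + 1/(-1 + A))/(6 + A))
Z = 1
(Z + h(-5))*(-88) = (1 + (1 - 5*(-1 - 5))/((-1 - 5)*(6 - 5)))*(-88) = (1 + (1 - 5*(-6))/(-6*1))*(-88) = (1 - ⅙*1*(1 + 30))*(-88) = (1 - ⅙*1*31)*(-88) = (1 - 31/6)*(-88) = -25/6*(-88) = 1100/3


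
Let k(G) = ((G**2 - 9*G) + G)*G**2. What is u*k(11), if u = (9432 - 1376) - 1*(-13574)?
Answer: 86368590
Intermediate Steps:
k(G) = G**2*(G**2 - 8*G) (k(G) = (G**2 - 8*G)*G**2 = G**2*(G**2 - 8*G))
u = 21630 (u = 8056 + 13574 = 21630)
u*k(11) = 21630*(11**3*(-8 + 11)) = 21630*(1331*3) = 21630*3993 = 86368590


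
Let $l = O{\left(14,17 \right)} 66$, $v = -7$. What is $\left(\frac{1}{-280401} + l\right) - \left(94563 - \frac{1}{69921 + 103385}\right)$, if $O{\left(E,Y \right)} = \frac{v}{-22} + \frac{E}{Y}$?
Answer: $- \frac{78057944782970125}{826117987002} \approx -94488.0$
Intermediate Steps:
$O{\left(E,Y \right)} = \frac{7}{22} + \frac{E}{Y}$ ($O{\left(E,Y \right)} = - \frac{7}{-22} + \frac{E}{Y} = \left(-7\right) \left(- \frac{1}{22}\right) + \frac{E}{Y} = \frac{7}{22} + \frac{E}{Y}$)
$l = \frac{1281}{17}$ ($l = \left(\frac{7}{22} + \frac{14}{17}\right) 66 = \frac{427}{374} \cdot 66 = \frac{1281}{17} \approx 75.353$)
$\left(\frac{1}{-280401} + l\right) - \left(94563 - \frac{1}{69921 + 103385}\right) = \left(\frac{1}{-280401} + \frac{1281}{17}\right) - \left(94563 - \frac{1}{69921 + 103385}\right) = \left(- \frac{1}{280401} + \frac{1281}{17}\right) - \left(94563 - \frac{1}{173306}\right) = \frac{359193664}{4766817} + \left(-94563 + \frac{1}{173306}\right) = \frac{359193664}{4766817} - \frac{16388335277}{173306} = - \frac{78057944782970125}{826117987002}$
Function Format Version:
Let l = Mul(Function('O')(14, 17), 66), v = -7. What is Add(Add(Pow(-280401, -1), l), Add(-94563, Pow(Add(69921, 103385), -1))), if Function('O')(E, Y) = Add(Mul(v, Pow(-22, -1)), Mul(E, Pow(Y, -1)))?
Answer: Rational(-78057944782970125, 826117987002) ≈ -94488.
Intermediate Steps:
Function('O')(E, Y) = Add(Rational(7, 22), Mul(E, Pow(Y, -1))) (Function('O')(E, Y) = Add(Mul(-7, Pow(-22, -1)), Mul(E, Pow(Y, -1))) = Add(Mul(-7, Rational(-1, 22)), Mul(E, Pow(Y, -1))) = Add(Rational(7, 22), Mul(E, Pow(Y, -1))))
l = Rational(1281, 17) (l = Mul(Add(Rational(7, 22), Mul(14, Pow(17, -1))), 66) = Mul(Add(Rational(7, 22), Mul(14, Rational(1, 17))), 66) = Mul(Add(Rational(7, 22), Rational(14, 17)), 66) = Mul(Rational(427, 374), 66) = Rational(1281, 17) ≈ 75.353)
Add(Add(Pow(-280401, -1), l), Add(-94563, Pow(Add(69921, 103385), -1))) = Add(Add(Pow(-280401, -1), Rational(1281, 17)), Add(-94563, Pow(Add(69921, 103385), -1))) = Add(Add(Rational(-1, 280401), Rational(1281, 17)), Add(-94563, Pow(173306, -1))) = Add(Rational(359193664, 4766817), Add(-94563, Rational(1, 173306))) = Add(Rational(359193664, 4766817), Rational(-16388335277, 173306)) = Rational(-78057944782970125, 826117987002)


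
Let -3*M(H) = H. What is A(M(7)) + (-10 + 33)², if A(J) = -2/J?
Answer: 3709/7 ≈ 529.86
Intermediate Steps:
M(H) = -H/3
A(M(7)) + (-10 + 33)² = -2/((-⅓*7)) + (-10 + 33)² = -2/(-7/3) + 23² = -2*(-3/7) + 529 = 6/7 + 529 = 3709/7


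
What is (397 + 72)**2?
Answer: 219961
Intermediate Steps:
(397 + 72)**2 = 469**2 = 219961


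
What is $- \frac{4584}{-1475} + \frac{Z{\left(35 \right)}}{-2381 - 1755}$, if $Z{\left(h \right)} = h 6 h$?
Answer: $\frac{4059087}{3050300} \approx 1.3307$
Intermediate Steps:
$Z{\left(h \right)} = 6 h^{2}$ ($Z{\left(h \right)} = 6 h h = 6 h^{2}$)
$- \frac{4584}{-1475} + \frac{Z{\left(35 \right)}}{-2381 - 1755} = - \frac{4584}{-1475} + \frac{6 \cdot 35^{2}}{-2381 - 1755} = \left(-4584\right) \left(- \frac{1}{1475}\right) + \frac{6 \cdot 1225}{-4136} = \frac{4584}{1475} + 7350 \left(- \frac{1}{4136}\right) = \frac{4584}{1475} - \frac{3675}{2068} = \frac{4059087}{3050300}$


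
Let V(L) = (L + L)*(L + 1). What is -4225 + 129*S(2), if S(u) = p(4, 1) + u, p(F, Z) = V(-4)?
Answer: -871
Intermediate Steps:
V(L) = 2*L*(1 + L) (V(L) = (2*L)*(1 + L) = 2*L*(1 + L))
p(F, Z) = 24 (p(F, Z) = 2*(-4)*(1 - 4) = 2*(-4)*(-3) = 24)
S(u) = 24 + u
-4225 + 129*S(2) = -4225 + 129*(24 + 2) = -4225 + 129*26 = -4225 + 3354 = -871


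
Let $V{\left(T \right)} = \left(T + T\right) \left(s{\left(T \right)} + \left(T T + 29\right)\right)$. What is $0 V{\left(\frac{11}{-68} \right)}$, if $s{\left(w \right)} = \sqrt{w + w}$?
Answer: $0$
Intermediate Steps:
$s{\left(w \right)} = \sqrt{2} \sqrt{w}$ ($s{\left(w \right)} = \sqrt{2 w} = \sqrt{2} \sqrt{w}$)
$V{\left(T \right)} = 2 T \left(29 + T^{2} + \sqrt{2} \sqrt{T}\right)$ ($V{\left(T \right)} = \left(T + T\right) \left(\sqrt{2} \sqrt{T} + \left(T T + 29\right)\right) = 2 T \left(\sqrt{2} \sqrt{T} + \left(T^{2} + 29\right)\right) = 2 T \left(\sqrt{2} \sqrt{T} + \left(29 + T^{2}\right)\right) = 2 T \left(29 + T^{2} + \sqrt{2} \sqrt{T}\right)$)
$0 V{\left(\frac{11}{-68} \right)} = 0 \cdot 2 \frac{11}{-68} \left(29 + \left(\frac{11}{-68}\right)^{2} + \sqrt{2} \sqrt{\frac{11}{-68}}\right) = 0 \cdot 2 \cdot 11 \left(- \frac{1}{68}\right) \left(29 + \left(11 \left(- \frac{1}{68}\right)\right)^{2} + \sqrt{2} \sqrt{11 \left(- \frac{1}{68}\right)}\right) = 0 \cdot 2 \left(- \frac{11}{68}\right) \left(29 + \left(- \frac{11}{68}\right)^{2} + \sqrt{2} \sqrt{- \frac{11}{68}}\right) = 0 \cdot 2 \left(- \frac{11}{68}\right) \left(29 + \frac{121}{4624} + \sqrt{2} \frac{i \sqrt{187}}{34}\right) = 0 \cdot 2 \left(- \frac{11}{68}\right) \left(29 + \frac{121}{4624} + \frac{i \sqrt{374}}{34}\right) = 0 \cdot 2 \left(- \frac{11}{68}\right) \left(\frac{134217}{4624} + \frac{i \sqrt{374}}{34}\right) = 0 \left(- \frac{1476387}{157216} - \frac{11 i \sqrt{374}}{1156}\right) = 0$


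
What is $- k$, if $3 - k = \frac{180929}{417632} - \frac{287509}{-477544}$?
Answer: $- \frac{48979806295}{24929706976} \approx -1.9647$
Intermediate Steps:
$k = \frac{48979806295}{24929706976}$ ($k = 3 - \left(\frac{180929}{417632} - \frac{287509}{-477544}\right) = 3 - \left(180929 \cdot \frac{1}{417632} - - \frac{287509}{477544}\right) = 3 - \left(\frac{180929}{417632} + \frac{287509}{477544}\right) = 3 - \frac{25809314633}{24929706976} = \frac{48979806295}{24929706976} \approx 1.9647$)
$- k = \left(-1\right) \frac{48979806295}{24929706976} = - \frac{48979806295}{24929706976}$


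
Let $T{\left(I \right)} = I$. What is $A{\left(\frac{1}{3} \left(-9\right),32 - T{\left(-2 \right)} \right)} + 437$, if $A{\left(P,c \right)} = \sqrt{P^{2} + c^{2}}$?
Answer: $437 + \sqrt{1165} \approx 471.13$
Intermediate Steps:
$A{\left(\frac{1}{3} \left(-9\right),32 - T{\left(-2 \right)} \right)} + 437 = \sqrt{\left(\frac{1}{3} \left(-9\right)\right)^{2} + \left(32 - -2\right)^{2}} + 437 = \sqrt{\left(\frac{1}{3} \left(-9\right)\right)^{2} + \left(32 + 2\right)^{2}} + 437 = \sqrt{\left(-3\right)^{2} + 34^{2}} + 437 = \sqrt{9 + 1156} + 437 = \sqrt{1165} + 437 = 437 + \sqrt{1165}$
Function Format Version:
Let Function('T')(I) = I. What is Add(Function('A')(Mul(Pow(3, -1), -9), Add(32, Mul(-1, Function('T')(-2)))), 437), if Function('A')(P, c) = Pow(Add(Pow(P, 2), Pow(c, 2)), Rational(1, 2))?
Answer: Add(437, Pow(1165, Rational(1, 2))) ≈ 471.13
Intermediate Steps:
Add(Function('A')(Mul(Pow(3, -1), -9), Add(32, Mul(-1, Function('T')(-2)))), 437) = Add(Pow(Add(Pow(Mul(Pow(3, -1), -9), 2), Pow(Add(32, Mul(-1, -2)), 2)), Rational(1, 2)), 437) = Add(Pow(Add(Pow(Mul(Rational(1, 3), -9), 2), Pow(Add(32, 2), 2)), Rational(1, 2)), 437) = Add(Pow(Add(Pow(-3, 2), Pow(34, 2)), Rational(1, 2)), 437) = Add(Pow(Add(9, 1156), Rational(1, 2)), 437) = Add(Pow(1165, Rational(1, 2)), 437) = Add(437, Pow(1165, Rational(1, 2)))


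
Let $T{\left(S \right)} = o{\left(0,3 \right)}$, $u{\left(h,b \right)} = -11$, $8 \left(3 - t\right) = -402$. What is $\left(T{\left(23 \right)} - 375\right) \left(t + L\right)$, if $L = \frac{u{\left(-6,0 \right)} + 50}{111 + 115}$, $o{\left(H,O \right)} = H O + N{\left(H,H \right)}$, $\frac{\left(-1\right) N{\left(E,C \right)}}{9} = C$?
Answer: $- \frac{9055125}{452} \approx -20033.0$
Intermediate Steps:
$t = \frac{213}{4}$ ($t = 3 - - \frac{201}{4} = 3 + \frac{201}{4} = \frac{213}{4} \approx 53.25$)
$N{\left(E,C \right)} = - 9 C$
$o{\left(H,O \right)} = - 9 H + H O$ ($o{\left(H,O \right)} = H O - 9 H = - 9 H + H O$)
$T{\left(S \right)} = 0$ ($T{\left(S \right)} = 0 \left(-9 + 3\right) = 0 \left(-6\right) = 0$)
$L = \frac{39}{226}$ ($L = \frac{-11 + 50}{111 + 115} = \frac{39}{226} \approx 0.17257$)
$\left(T{\left(23 \right)} - 375\right) \left(t + L\right) = \left(0 - 375\right) \left(\frac{213}{4} + \frac{39}{226}\right) = \left(-375\right) \frac{24147}{452} = - \frac{9055125}{452}$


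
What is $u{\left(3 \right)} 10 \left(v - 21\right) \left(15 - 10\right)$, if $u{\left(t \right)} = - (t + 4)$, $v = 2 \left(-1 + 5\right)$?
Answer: $4550$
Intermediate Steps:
$v = 8$ ($v = 2 \cdot 4 = 8$)
$u{\left(t \right)} = -4 - t$ ($u{\left(t \right)} = - (4 + t) = -4 - t$)
$u{\left(3 \right)} 10 \left(v - 21\right) \left(15 - 10\right) = \left(-4 - 3\right) 10 \left(8 - 21\right) \left(15 - 10\right) = \left(-4 - 3\right) 10 \left(\left(-13\right) 5\right) = \left(-7\right) 10 \left(-65\right) = \left(-70\right) \left(-65\right) = 4550$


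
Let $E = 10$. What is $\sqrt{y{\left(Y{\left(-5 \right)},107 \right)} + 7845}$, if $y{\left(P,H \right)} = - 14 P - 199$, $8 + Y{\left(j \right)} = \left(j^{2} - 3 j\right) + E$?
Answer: $\sqrt{7058} \approx 84.012$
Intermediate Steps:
$Y{\left(j \right)} = 2 + j^{2} - 3 j$ ($Y{\left(j \right)} = -8 + \left(\left(j^{2} - 3 j\right) + 10\right) = -8 + \left(10 + j^{2} - 3 j\right) = 2 + j^{2} - 3 j$)
$y{\left(P,H \right)} = -199 - 14 P$
$\sqrt{y{\left(Y{\left(-5 \right)},107 \right)} + 7845} = \sqrt{\left(-199 - 14 \left(2 + \left(-5\right)^{2} - -15\right)\right) + 7845} = \sqrt{\left(-199 - 14 \left(2 + 25 + 15\right)\right) + 7845} = \sqrt{\left(-199 - 588\right) + 7845} = \sqrt{-787 + 7845} = \sqrt{7058}$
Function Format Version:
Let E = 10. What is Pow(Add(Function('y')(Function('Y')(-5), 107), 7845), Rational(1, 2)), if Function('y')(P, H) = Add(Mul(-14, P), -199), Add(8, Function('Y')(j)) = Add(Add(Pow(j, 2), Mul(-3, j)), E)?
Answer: Pow(7058, Rational(1, 2)) ≈ 84.012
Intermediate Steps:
Function('Y')(j) = Add(2, Pow(j, 2), Mul(-3, j)) (Function('Y')(j) = Add(-8, Add(Add(Pow(j, 2), Mul(-3, j)), 10)) = Add(-8, Add(10, Pow(j, 2), Mul(-3, j))) = Add(2, Pow(j, 2), Mul(-3, j)))
Function('y')(P, H) = Add(-199, Mul(-14, P))
Pow(Add(Function('y')(Function('Y')(-5), 107), 7845), Rational(1, 2)) = Pow(Add(Add(-199, Mul(-14, Add(2, Pow(-5, 2), Mul(-3, -5)))), 7845), Rational(1, 2)) = Pow(Add(Add(-199, Mul(-14, Add(2, 25, 15))), 7845), Rational(1, 2)) = Pow(Add(Add(-199, Mul(-14, 42)), 7845), Rational(1, 2)) = Pow(Add(Add(-199, -588), 7845), Rational(1, 2)) = Pow(Add(-787, 7845), Rational(1, 2)) = Pow(7058, Rational(1, 2))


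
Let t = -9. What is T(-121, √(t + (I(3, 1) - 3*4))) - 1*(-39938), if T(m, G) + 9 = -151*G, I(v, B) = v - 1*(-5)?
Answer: 39929 - 151*I*√13 ≈ 39929.0 - 544.44*I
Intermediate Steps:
I(v, B) = 5 + v (I(v, B) = v + 5 = 5 + v)
T(m, G) = -9 - 151*G
T(-121, √(t + (I(3, 1) - 3*4))) - 1*(-39938) = (-9 - 151*√(-9 + ((5 + 3) - 3*4))) - 1*(-39938) = (-9 - 151*√(-9 + (8 - 12))) + 39938 = (-9 - 151*√(-9 - 4)) + 39938 = (-9 - 151*I*√13) + 39938 = 39929 - 151*I*√13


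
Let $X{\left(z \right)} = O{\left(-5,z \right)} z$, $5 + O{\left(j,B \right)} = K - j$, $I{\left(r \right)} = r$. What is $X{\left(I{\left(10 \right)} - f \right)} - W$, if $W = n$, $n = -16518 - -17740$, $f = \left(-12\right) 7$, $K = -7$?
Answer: $-1880$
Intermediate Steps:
$f = -84$
$O{\left(j,B \right)} = -12 - j$ ($O{\left(j,B \right)} = -5 - \left(7 + j\right) = -12 - j$)
$X{\left(z \right)} = - 7 z$ ($X{\left(z \right)} = \left(-12 - -5\right) z = \left(-12 + 5\right) z = - 7 z$)
$n = 1222$ ($n = -16518 + 17740 = 1222$)
$W = 1222$
$X{\left(I{\left(10 \right)} - f \right)} - W = - 7 \left(10 - -84\right) - 1222 = - 7 \left(10 + 84\right) - 1222 = \left(-7\right) 94 - 1222 = -658 - 1222 = -1880$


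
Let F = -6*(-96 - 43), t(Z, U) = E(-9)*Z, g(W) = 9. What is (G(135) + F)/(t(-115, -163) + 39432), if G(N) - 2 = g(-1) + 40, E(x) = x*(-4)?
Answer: 295/11764 ≈ 0.025077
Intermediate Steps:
E(x) = -4*x
G(N) = 51 (G(N) = 2 + (9 + 40) = 2 + 49 = 51)
t(Z, U) = 36*Z (t(Z, U) = (-4*(-9))*Z = 36*Z)
F = 834 (F = -6*(-139) = 834)
(G(135) + F)/(t(-115, -163) + 39432) = (51 + 834)/(36*(-115) + 39432) = 885/(-4140 + 39432) = 885/35292 = 885*(1/35292) = 295/11764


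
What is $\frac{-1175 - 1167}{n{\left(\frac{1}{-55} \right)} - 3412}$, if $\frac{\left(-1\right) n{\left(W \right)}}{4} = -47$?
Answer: $\frac{1171}{1612} \approx 0.72643$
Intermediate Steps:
$n{\left(W \right)} = 188$ ($n{\left(W \right)} = \left(-4\right) \left(-47\right) = 188$)
$\frac{-1175 - 1167}{n{\left(\frac{1}{-55} \right)} - 3412} = \frac{-1175 - 1167}{188 - 3412} = - \frac{2342}{-3224} = \left(-2342\right) \left(- \frac{1}{3224}\right) = \frac{1171}{1612}$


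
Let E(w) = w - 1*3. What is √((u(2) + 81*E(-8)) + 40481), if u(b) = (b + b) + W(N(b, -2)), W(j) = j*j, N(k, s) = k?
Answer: √39598 ≈ 198.99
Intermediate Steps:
E(w) = -3 + w (E(w) = w - 3 = -3 + w)
W(j) = j²
u(b) = b² + 2*b (u(b) = (b + b) + b² = 2*b + b² = b² + 2*b)
√((u(2) + 81*E(-8)) + 40481) = √((2*(2 + 2) + 81*(-3 - 8)) + 40481) = √((2*4 + 81*(-11)) + 40481) = √((8 - 891) + 40481) = √(-883 + 40481) = √39598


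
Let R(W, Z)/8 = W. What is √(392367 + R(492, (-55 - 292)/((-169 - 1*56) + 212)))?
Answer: √396303 ≈ 629.53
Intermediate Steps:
R(W, Z) = 8*W
√(392367 + R(492, (-55 - 292)/((-169 - 1*56) + 212))) = √(392367 + 8*492) = √(392367 + 3936) = √396303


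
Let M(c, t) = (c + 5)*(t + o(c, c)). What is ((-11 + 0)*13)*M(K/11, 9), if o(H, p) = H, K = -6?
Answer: -59241/11 ≈ -5385.5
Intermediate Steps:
M(c, t) = (5 + c)*(c + t) (M(c, t) = (c + 5)*(t + c) = (5 + c)*(c + t))
((-11 + 0)*13)*M(K/11, 9) = ((-11 + 0)*13)*((-6/11)² + 5*(-6/11) + 5*9 - 6/11*9) = (-11*13)*((-6*1/11)² + 5*(-6*1/11) + 45 - 6*1/11*9) = -143*((-6/11)² + 5*(-6/11) + 45 - 6/11*9) = -143*(36/121 - 30/11 + 45 - 54/11) = -143*4557/121 = -59241/11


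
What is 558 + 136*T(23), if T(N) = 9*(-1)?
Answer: -666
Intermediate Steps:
T(N) = -9
558 + 136*T(23) = 558 + 136*(-9) = 558 - 1224 = -666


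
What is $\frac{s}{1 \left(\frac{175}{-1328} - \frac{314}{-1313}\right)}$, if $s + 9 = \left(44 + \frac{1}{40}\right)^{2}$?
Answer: $\frac{336387767859}{18721700} \approx 17968.0$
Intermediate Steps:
$s = \frac{3086721}{1600}$ ($s = -9 + \left(44 + \frac{1}{40}\right)^{2} = -9 + \left(\frac{1761}{40}\right)^{2} = -9 + \frac{3101121}{1600} = \frac{3086721}{1600} \approx 1929.2$)
$\frac{s}{1 \left(\frac{175}{-1328} - \frac{314}{-1313}\right)} = \frac{3086721}{1600 \cdot 1 \left(\frac{175}{-1328} - \frac{314}{-1313}\right)} = \frac{3086721}{1600 \cdot 1 \left(175 \left(- \frac{1}{1328}\right) - - \frac{314}{1313}\right)} = \frac{3086721}{1600 \cdot 1 \left(- \frac{175}{1328} + \frac{314}{1313}\right)} = \frac{3086721}{1600 \cdot 1 \cdot \frac{187217}{1743664}} = \frac{3086721}{1600 \cdot \frac{187217}{1743664}} = \frac{3086721}{1600} \cdot \frac{1743664}{187217} = \frac{336387767859}{18721700}$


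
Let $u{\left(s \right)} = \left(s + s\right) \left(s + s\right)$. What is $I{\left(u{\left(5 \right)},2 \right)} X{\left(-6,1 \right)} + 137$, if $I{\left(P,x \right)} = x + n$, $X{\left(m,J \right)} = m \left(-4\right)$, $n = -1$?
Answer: $161$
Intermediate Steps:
$X{\left(m,J \right)} = - 4 m$
$u{\left(s \right)} = 4 s^{2}$ ($u{\left(s \right)} = 2 s 2 s = 4 s^{2}$)
$I{\left(P,x \right)} = -1 + x$ ($I{\left(P,x \right)} = x - 1 = -1 + x$)
$I{\left(u{\left(5 \right)},2 \right)} X{\left(-6,1 \right)} + 137 = \left(-1 + 2\right) \left(\left(-4\right) \left(-6\right)\right) + 137 = 1 \cdot 24 + 137 = 24 + 137 = 161$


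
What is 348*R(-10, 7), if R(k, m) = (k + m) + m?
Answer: 1392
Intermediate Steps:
R(k, m) = k + 2*m
348*R(-10, 7) = 348*(-10 + 2*7) = 348*(-10 + 14) = 348*4 = 1392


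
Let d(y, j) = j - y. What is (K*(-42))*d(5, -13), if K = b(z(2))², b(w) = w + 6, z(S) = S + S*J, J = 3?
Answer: 148176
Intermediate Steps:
z(S) = 4*S (z(S) = S + S*3 = S + 3*S = 4*S)
b(w) = 6 + w
K = 196 (K = (6 + 4*2)² = (6 + 8)² = 14² = 196)
(K*(-42))*d(5, -13) = (196*(-42))*(-13 - 1*5) = -8232*(-13 - 5) = -8232*(-18) = 148176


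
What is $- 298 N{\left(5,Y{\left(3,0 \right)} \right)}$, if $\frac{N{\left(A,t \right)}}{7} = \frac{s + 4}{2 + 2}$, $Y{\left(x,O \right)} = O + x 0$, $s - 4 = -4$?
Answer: $-2086$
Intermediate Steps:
$s = 0$ ($s = 4 - 4 = 0$)
$Y{\left(x,O \right)} = O$ ($Y{\left(x,O \right)} = O + 0 = O$)
$N{\left(A,t \right)} = 7$ ($N{\left(A,t \right)} = 7 \frac{0 + 4}{2 + 2} = 7 \cdot \frac{4}{4} = 7 \cdot 4 \cdot \frac{1}{4} = 7 \cdot 1 = 7$)
$- 298 N{\left(5,Y{\left(3,0 \right)} \right)} = \left(-298\right) 7 = -2086$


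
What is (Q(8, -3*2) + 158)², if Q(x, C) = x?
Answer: 27556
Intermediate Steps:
(Q(8, -3*2) + 158)² = (8 + 158)² = 166² = 27556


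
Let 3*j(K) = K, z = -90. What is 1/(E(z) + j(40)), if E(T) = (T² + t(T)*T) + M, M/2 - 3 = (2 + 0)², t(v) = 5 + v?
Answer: 3/47332 ≈ 6.3382e-5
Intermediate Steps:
j(K) = K/3
M = 14 (M = 6 + 2*(2 + 0)² = 6 + 2*2² = 6 + 2*4 = 6 + 8 = 14)
E(T) = 14 + T² + T*(5 + T) (E(T) = (T² + (5 + T)*T) + 14 = (T² + T*(5 + T)) + 14 = 14 + T² + T*(5 + T))
1/(E(z) + j(40)) = 1/((14 + (-90)² - 90*(5 - 90)) + (⅓)*40) = 1/((14 + 8100 - 90*(-85)) + 40/3) = 1/((14 + 8100 + 7650) + 40/3) = 1/(15764 + 40/3) = 1/(47332/3) = 3/47332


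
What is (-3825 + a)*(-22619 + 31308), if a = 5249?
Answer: 12373136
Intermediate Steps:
(-3825 + a)*(-22619 + 31308) = (-3825 + 5249)*(-22619 + 31308) = 1424*8689 = 12373136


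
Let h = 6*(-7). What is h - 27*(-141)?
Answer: 3765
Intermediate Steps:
h = -42
h - 27*(-141) = -42 - 27*(-141) = -42 + 3807 = 3765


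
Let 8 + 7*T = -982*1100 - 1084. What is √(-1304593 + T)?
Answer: 3*I*√7943789/7 ≈ 1207.9*I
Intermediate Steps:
T = -1081292/7 (T = -8/7 + (-982*1100 - 1084)/7 = -8/7 + (-1080200 - 1084)/7 = -8/7 + (⅐)*(-1081284) = -8/7 - 1081284/7 = -1081292/7 ≈ -1.5447e+5)
√(-1304593 + T) = √(-1304593 - 1081292/7) = √(-10213443/7) = 3*I*√7943789/7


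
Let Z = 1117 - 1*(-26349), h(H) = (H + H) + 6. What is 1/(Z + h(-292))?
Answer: 1/26888 ≈ 3.7191e-5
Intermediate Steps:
h(H) = 6 + 2*H (h(H) = 2*H + 6 = 6 + 2*H)
Z = 27466 (Z = 1117 + 26349 = 27466)
1/(Z + h(-292)) = 1/(27466 + (6 + 2*(-292))) = 1/(27466 + (6 - 584)) = 1/(27466 - 578) = 1/26888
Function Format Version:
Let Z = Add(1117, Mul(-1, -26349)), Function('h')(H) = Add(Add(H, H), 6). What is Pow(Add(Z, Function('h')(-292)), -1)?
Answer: Rational(1, 26888) ≈ 3.7191e-5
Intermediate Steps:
Function('h')(H) = Add(6, Mul(2, H)) (Function('h')(H) = Add(Mul(2, H), 6) = Add(6, Mul(2, H)))
Z = 27466 (Z = Add(1117, 26349) = 27466)
Pow(Add(Z, Function('h')(-292)), -1) = Pow(Add(27466, Add(6, Mul(2, -292))), -1) = Pow(Add(27466, Add(6, -584)), -1) = Pow(Add(27466, -578), -1) = Pow(26888, -1) = Rational(1, 26888)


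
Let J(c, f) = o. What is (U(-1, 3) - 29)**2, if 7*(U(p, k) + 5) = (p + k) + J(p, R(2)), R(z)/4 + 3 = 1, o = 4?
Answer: 53824/49 ≈ 1098.4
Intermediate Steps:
R(z) = -8 (R(z) = -12 + 4*1 = -12 + 4 = -8)
J(c, f) = 4
U(p, k) = -31/7 + k/7 + p/7 (U(p, k) = -5 + ((p + k) + 4)/7 = -5 + ((k + p) + 4)/7 = -5 + (4 + k + p)/7 = -5 + (4/7 + k/7 + p/7) = -31/7 + k/7 + p/7)
(U(-1, 3) - 29)**2 = ((-31/7 + (1/7)*3 + (1/7)*(-1)) - 29)**2 = ((-31/7 + 3/7 - 1/7) - 29)**2 = (-29/7 - 29)**2 = (-232/7)**2 = 53824/49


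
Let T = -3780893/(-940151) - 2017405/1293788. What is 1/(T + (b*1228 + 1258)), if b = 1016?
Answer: 1216356081988/1519117403939969657 ≈ 8.0070e-7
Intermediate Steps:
T = 2995008664529/1216356081988 (T = -3780893*(-1/940151) - 2017405*1/1293788 = 3780893/940151 - 2017405/1293788 = 2995008664529/1216356081988 ≈ 2.4623)
1/(T + (b*1228 + 1258)) = 1/(2995008664529/1216356081988 + (1016*1228 + 1258)) = 1/(2995008664529/1216356081988 + (1247648 + 1258)) = 1/(2995008664529/1216356081988 + 1248906) = 1/(1519117403939969657/1216356081988) = 1216356081988/1519117403939969657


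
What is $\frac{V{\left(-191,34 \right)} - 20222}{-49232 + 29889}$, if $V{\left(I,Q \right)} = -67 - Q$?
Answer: $\frac{20323}{19343} \approx 1.0507$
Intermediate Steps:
$\frac{V{\left(-191,34 \right)} - 20222}{-49232 + 29889} = \frac{\left(-67 - 34\right) - 20222}{-49232 + 29889} = \frac{\left(-67 - 34\right) - 20222}{-19343} = \left(-101 - 20222\right) \left(- \frac{1}{19343}\right) = \left(-20323\right) \left(- \frac{1}{19343}\right) = \frac{20323}{19343}$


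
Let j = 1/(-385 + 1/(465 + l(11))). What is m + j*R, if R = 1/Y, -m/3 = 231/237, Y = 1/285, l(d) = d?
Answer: -53049969/14477461 ≈ -3.6643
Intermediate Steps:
Y = 1/285 ≈ 0.0035088
m = -231/79 (m = -693/237 = -3*77/79 = -231/79 ≈ -2.9240)
R = 285 (R = 1/(1/285) = 285)
j = -476/183259 (j = 1/(-385 + 1/(465 + 11)) = 1/(-385 + 1/476) = 1/(-183259/476) = -476/183259 ≈ -0.0025974)
m + j*R = -231/79 - 476/183259*285 = -231/79 - 135660/183259 = -53049969/14477461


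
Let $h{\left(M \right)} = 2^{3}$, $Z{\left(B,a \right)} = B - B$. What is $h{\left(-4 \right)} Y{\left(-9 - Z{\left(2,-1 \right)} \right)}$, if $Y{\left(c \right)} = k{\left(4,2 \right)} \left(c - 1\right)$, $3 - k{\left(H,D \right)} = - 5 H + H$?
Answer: $-1520$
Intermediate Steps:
$Z{\left(B,a \right)} = 0$
$k{\left(H,D \right)} = 3 + 4 H$ ($k{\left(H,D \right)} = 3 - \left(- 5 H + H\right) = 3 - - 4 H = 3 + 4 H$)
$Y{\left(c \right)} = -19 + 19 c$ ($Y{\left(c \right)} = \left(3 + 4 \cdot 4\right) \left(c - 1\right) = \left(3 + 16\right) \left(-1 + c\right) = 19 \left(-1 + c\right) = -19 + 19 c$)
$h{\left(M \right)} = 8$
$h{\left(-4 \right)} Y{\left(-9 - Z{\left(2,-1 \right)} \right)} = 8 \left(-19 + 19 \left(-9 - 0\right)\right) = 8 \left(-19 + 19 \left(-9 + 0\right)\right) = 8 \left(-19 + 19 \left(-9\right)\right) = 8 \left(-19 - 171\right) = 8 \left(-190\right) = -1520$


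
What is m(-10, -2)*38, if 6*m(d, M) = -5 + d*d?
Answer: 1805/3 ≈ 601.67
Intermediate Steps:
m(d, M) = -⅚ + d²/6 (m(d, M) = (-5 + d*d)/6 = (-5 + d²)/6 = -⅚ + d²/6)
m(-10, -2)*38 = (-⅚ + (⅙)*(-10)²)*38 = (-⅚ + (⅙)*100)*38 = (-⅚ + 50/3)*38 = (95/6)*38 = 1805/3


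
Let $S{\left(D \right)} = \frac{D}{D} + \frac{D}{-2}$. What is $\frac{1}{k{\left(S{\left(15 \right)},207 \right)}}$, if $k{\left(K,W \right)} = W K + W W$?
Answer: $\frac{2}{83007} \approx 2.4094 \cdot 10^{-5}$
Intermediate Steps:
$S{\left(D \right)} = 1 - \frac{D}{2}$ ($S{\left(D \right)} = 1 + D \left(- \frac{1}{2}\right) = 1 - \frac{D}{2}$)
$k{\left(K,W \right)} = W^{2} + K W$ ($k{\left(K,W \right)} = K W + W^{2} = W^{2} + K W$)
$\frac{1}{k{\left(S{\left(15 \right)},207 \right)}} = \frac{1}{207 \left(\left(1 - \frac{15}{2}\right) + 207\right)} = \frac{1}{207 \left(- \frac{13}{2} + 207\right)} = \frac{1}{207 \cdot \frac{401}{2}} = \frac{1}{\frac{83007}{2}} = \frac{2}{83007}$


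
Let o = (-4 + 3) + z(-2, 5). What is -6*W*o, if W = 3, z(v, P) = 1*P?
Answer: -72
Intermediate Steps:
z(v, P) = P
o = 4 (o = (-4 + 3) + 5 = -1 + 5 = 4)
-6*W*o = -6*3*4 = -72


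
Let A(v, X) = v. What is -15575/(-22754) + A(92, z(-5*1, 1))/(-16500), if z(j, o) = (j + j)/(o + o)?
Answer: 63723533/93860250 ≈ 0.67892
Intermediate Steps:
z(j, o) = j/o (z(j, o) = (2*j)/((2*o)) = (2*j)*(1/(2*o)) = j/o)
-15575/(-22754) + A(92, z(-5*1, 1))/(-16500) = -15575/(-22754) + 92/(-16500) = -15575*(-1/22754) + 92*(-1/16500) = 15575/22754 - 23/4125 = 63723533/93860250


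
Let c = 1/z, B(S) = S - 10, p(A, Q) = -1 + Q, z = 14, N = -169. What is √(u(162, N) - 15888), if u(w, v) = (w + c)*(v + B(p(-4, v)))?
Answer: I*√14200382/14 ≈ 269.17*I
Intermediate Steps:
B(S) = -10 + S
c = 1/14 ≈ 0.071429
u(w, v) = (-11 + 2*v)*(1/14 + w) (u(w, v) = (w + 1/14)*(v + (-10 + (-1 + v))) = (1/14 + w)*(v + (-11 + v)) = (1/14 + w)*(-11 + 2*v) = (-11 + 2*v)*(1/14 + w))
√(u(162, N) - 15888) = √((-11/14 - 11*162 + (⅐)*(-169) + 2*(-169)*162) - 15888) = √((-11/14 - 1782 - 169/7 - 54756) - 15888) = √(-791881/14 - 15888) = √(-1014313/14) = I*√14200382/14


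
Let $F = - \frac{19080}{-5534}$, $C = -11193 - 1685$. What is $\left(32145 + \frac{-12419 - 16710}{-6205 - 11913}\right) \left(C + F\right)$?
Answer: $- \frac{10374249842430377}{25066253} \approx -4.1387 \cdot 10^{8}$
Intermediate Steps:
$C = -12878$
$F = \frac{9540}{2767}$ ($F = \left(-19080\right) \left(- \frac{1}{5534}\right) = \frac{9540}{2767} \approx 3.4478$)
$\left(32145 + \frac{-12419 - 16710}{-6205 - 11913}\right) \left(C + F\right) = \left(32145 + \frac{-12419 - 16710}{-6205 - 11913}\right) \left(-12878 + \frac{9540}{2767}\right) = \left(32145 - \frac{29129}{-18118}\right) \left(- \frac{35623886}{2767}\right) = \left(32145 - - \frac{29129}{18118}\right) \left(- \frac{35623886}{2767}\right) = \left(32145 + \frac{29129}{18118}\right) \left(- \frac{35623886}{2767}\right) = \frac{582432239}{18118} \left(- \frac{35623886}{2767}\right) = - \frac{10374249842430377}{25066253}$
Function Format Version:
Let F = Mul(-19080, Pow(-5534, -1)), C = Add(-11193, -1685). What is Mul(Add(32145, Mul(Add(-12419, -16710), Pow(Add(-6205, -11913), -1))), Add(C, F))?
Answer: Rational(-10374249842430377, 25066253) ≈ -4.1387e+8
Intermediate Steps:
C = -12878
F = Rational(9540, 2767) (F = Mul(-19080, Rational(-1, 5534)) = Rational(9540, 2767) ≈ 3.4478)
Mul(Add(32145, Mul(Add(-12419, -16710), Pow(Add(-6205, -11913), -1))), Add(C, F)) = Mul(Add(32145, Mul(Add(-12419, -16710), Pow(Add(-6205, -11913), -1))), Add(-12878, Rational(9540, 2767))) = Mul(Add(32145, Mul(-29129, Pow(-18118, -1))), Rational(-35623886, 2767)) = Mul(Add(32145, Mul(-29129, Rational(-1, 18118))), Rational(-35623886, 2767)) = Mul(Add(32145, Rational(29129, 18118)), Rational(-35623886, 2767)) = Mul(Rational(582432239, 18118), Rational(-35623886, 2767)) = Rational(-10374249842430377, 25066253)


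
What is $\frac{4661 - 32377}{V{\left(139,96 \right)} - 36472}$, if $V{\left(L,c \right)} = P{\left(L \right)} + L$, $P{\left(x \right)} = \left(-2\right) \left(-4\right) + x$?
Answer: $\frac{13858}{18093} \approx 0.76593$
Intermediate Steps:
$P{\left(x \right)} = 8 + x$
$V{\left(L,c \right)} = 8 + 2 L$ ($V{\left(L,c \right)} = \left(8 + L\right) + L = 8 + 2 L$)
$\frac{4661 - 32377}{V{\left(139,96 \right)} - 36472} = \frac{4661 - 32377}{\left(8 + 2 \cdot 139\right) - 36472} = - \frac{27716}{\left(8 + 278\right) - 36472} = - \frac{27716}{286 - 36472} = - \frac{27716}{-36186} = \left(-27716\right) \left(- \frac{1}{36186}\right) = \frac{13858}{18093}$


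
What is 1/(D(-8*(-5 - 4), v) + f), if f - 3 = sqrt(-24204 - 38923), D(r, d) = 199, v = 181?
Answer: 202/103931 - I*sqrt(63127)/103931 ≈ 0.0019436 - 0.0024175*I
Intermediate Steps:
f = 3 + I*sqrt(63127) (f = 3 + sqrt(-24204 - 38923) = 3 + sqrt(-63127) = 3 + I*sqrt(63127) ≈ 3.0 + 251.25*I)
1/(D(-8*(-5 - 4), v) + f) = 1/(199 + (3 + I*sqrt(63127))) = 1/(202 + I*sqrt(63127))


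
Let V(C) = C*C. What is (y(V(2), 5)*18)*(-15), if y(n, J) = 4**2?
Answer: -4320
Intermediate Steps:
V(C) = C**2
y(n, J) = 16
(y(V(2), 5)*18)*(-15) = (16*18)*(-15) = 288*(-15) = -4320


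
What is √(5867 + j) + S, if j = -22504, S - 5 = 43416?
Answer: 43421 + I*√16637 ≈ 43421.0 + 128.98*I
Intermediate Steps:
S = 43421 (S = 5 + 43416 = 43421)
√(5867 + j) + S = √(5867 - 22504) + 43421 = √(-16637) + 43421 = I*√16637 + 43421 = 43421 + I*√16637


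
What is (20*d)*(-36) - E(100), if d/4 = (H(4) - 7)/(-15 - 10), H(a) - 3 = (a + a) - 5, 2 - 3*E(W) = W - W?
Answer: -1738/15 ≈ -115.87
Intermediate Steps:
E(W) = 2/3 (E(W) = 2/3 - (W - W)/3 = 2/3 - 1/3*0 = 2/3 + 0 = 2/3)
H(a) = -2 + 2*a (H(a) = 3 + ((a + a) - 5) = 3 + (2*a - 5) = 3 + (-5 + 2*a) = -2 + 2*a)
d = 4/25 (d = 4*(((-2 + 2*4) - 7)/(-15 - 10)) = 4*(((-2 + 8) - 7)/(-25)) = 4*((6 - 7)*(-1/25)) = 4*(-1*(-1/25)) = 4*(1/25) = 4/25 ≈ 0.16000)
(20*d)*(-36) - E(100) = (20*(4/25))*(-36) - 1*2/3 = (16/5)*(-36) - 2/3 = -576/5 - 2/3 = -1738/15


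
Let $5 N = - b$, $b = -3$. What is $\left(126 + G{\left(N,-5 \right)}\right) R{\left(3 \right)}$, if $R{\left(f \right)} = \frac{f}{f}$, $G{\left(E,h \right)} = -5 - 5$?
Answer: $116$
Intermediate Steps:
$N = \frac{3}{5}$ ($N = \frac{\left(-1\right) \left(-3\right)}{5} = \frac{1}{5} \cdot 3 = \frac{3}{5} \approx 0.6$)
$G{\left(E,h \right)} = -10$ ($G{\left(E,h \right)} = -5 - 5 = -10$)
$R{\left(f \right)} = 1$
$\left(126 + G{\left(N,-5 \right)}\right) R{\left(3 \right)} = \left(126 - 10\right) 1 = 116 \cdot 1 = 116$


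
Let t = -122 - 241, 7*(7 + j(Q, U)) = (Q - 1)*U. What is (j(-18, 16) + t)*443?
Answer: -1282042/7 ≈ -1.8315e+5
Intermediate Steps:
j(Q, U) = -7 + U*(-1 + Q)/7 (j(Q, U) = -7 + ((Q - 1)*U)/7 = -7 + ((-1 + Q)*U)/7 = -7 + (U*(-1 + Q))/7 = -7 + U*(-1 + Q)/7)
t = -363
(j(-18, 16) + t)*443 = ((-7 - 1/7*16 + (1/7)*(-18)*16) - 363)*443 = ((-7 - 16/7 - 288/7) - 363)*443 = (-353/7 - 363)*443 = -2894/7*443 = -1282042/7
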